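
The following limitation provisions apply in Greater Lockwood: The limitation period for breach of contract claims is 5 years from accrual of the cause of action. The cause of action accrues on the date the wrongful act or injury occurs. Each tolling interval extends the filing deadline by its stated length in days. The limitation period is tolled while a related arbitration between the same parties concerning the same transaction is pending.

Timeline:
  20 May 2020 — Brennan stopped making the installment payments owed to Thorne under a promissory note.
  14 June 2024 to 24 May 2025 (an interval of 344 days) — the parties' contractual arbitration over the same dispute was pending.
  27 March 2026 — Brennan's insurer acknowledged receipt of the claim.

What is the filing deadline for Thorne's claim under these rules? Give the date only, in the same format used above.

The limitation period began to run on 20 May 2020.
The untolled deadline — 5 years after 20 May 2020 — is 20 May 2025.
The period was tolled for 344 days by the pending related arbitration (14 June 2024 to 24 May 2025), pushing the deadline to 29 April 2026.
None of the other events listed affects the running of the period under the stated rules.

29 April 2026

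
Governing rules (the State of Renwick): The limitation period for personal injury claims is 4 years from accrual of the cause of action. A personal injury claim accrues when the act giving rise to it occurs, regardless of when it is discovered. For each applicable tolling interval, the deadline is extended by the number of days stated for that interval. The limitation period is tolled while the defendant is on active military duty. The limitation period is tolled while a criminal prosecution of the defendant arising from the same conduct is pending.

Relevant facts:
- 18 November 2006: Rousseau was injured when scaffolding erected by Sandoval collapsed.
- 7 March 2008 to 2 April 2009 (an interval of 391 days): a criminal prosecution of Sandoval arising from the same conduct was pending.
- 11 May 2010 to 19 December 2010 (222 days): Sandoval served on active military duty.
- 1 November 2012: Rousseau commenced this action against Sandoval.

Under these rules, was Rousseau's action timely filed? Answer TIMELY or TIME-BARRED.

TIME-BARRED

The cause of action accrued on 18 November 2006, the date of the act.
The untolled deadline — 4 years after 18 November 2006 — is 18 November 2010.
The pending criminal prosecution from 7 March 2008 to 2 April 2009 tolled the period for 391 days, extending the deadline to 14 December 2011.
The defendant's active military service from 11 May 2010 to 19 December 2010 tolled the period for 222 days, extending the deadline to 23 July 2012.
Rousseau filed on 1 November 2012, after the 23 July 2012 deadline, so the action is time-barred.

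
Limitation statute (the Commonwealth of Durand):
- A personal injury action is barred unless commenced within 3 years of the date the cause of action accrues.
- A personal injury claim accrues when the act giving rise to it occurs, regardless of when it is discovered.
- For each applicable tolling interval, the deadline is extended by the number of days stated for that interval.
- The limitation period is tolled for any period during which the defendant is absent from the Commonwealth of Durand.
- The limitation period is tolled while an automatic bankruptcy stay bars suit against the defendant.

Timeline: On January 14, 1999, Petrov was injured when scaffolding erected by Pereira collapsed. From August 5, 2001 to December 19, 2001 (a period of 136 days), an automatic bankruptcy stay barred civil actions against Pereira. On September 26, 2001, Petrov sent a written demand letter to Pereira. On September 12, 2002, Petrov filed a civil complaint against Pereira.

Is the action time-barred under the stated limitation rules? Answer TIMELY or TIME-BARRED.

TIME-BARRED

The claim accrued on January 14, 1999, when the wrongful act occurred.
3 years from January 14, 1999 is January 14, 2002.
Because the automatic bankruptcy stay ran from August 5, 2001 to December 19, 2001, the deadline is extended by 136 days to May 30, 2002.
Nothing else in the chronology tolls or restarts the period.
Petrov filed on September 12, 2002, after the May 30, 2002 deadline, so the action is time-barred.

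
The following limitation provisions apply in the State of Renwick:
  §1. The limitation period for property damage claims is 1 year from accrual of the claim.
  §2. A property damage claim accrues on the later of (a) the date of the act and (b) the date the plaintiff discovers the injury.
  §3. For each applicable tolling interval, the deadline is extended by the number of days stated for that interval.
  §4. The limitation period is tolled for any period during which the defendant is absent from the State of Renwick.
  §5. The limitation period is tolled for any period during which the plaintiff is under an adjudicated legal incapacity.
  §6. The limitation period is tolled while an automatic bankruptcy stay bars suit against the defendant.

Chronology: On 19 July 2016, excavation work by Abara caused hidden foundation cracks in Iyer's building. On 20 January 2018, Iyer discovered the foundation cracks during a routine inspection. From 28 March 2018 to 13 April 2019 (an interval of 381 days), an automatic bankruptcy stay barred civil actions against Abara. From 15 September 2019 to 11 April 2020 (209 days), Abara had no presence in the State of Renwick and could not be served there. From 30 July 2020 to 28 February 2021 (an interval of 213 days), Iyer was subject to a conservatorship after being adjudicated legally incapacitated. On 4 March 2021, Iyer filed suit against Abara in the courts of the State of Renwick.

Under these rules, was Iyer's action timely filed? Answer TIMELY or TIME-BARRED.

TIMELY

Taking the later of the act (19 July 2016) and discovery (20 January 2018), the claim accrued on 20 January 2018.
1 year from 20 January 2018 is 20 January 2019.
Because the automatic bankruptcy stay ran from 28 March 2018 to 13 April 2019, the deadline is extended by 381 days to 5 February 2020.
The period was tolled for 209 days by the defendant's absence from the jurisdiction (15 September 2019 to 11 April 2020), pushing the deadline to 1 September 2020.
The plaintiff's legal incapacity from 30 July 2020 to 28 February 2021 tolled the period for 213 days, extending the deadline to 2 April 2021.
Filing on 4 March 2021 beat the 2 April 2021 deadline — the action is timely.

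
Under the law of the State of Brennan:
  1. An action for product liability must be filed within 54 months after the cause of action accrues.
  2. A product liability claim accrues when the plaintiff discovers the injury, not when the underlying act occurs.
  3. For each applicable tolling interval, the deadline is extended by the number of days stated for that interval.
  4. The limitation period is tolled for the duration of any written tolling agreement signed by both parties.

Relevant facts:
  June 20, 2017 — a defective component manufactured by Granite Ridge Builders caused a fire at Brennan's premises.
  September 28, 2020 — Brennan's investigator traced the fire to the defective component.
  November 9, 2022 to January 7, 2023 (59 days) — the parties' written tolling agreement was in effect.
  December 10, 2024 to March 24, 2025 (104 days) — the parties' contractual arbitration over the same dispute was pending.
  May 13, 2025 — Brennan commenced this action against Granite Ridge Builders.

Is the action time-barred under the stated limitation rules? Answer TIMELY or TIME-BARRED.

TIMELY

Accrual is tied to discovery, so the period began on September 28, 2020 rather than on June 20, 2017 when the act occurred.
54 months from September 28, 2020 is March 28, 2025.
Because the written tolling agreement ran from November 9, 2022 to January 7, 2023, the deadline is extended by 59 days to May 26, 2025.
The pending related arbitration from December 10, 2024 to March 24, 2025 does not toll the period, because no stated rule makes a pending arbitration a tolling event.
The May 13, 2025 filing precedes the May 26, 2025 deadline; the claim is timely.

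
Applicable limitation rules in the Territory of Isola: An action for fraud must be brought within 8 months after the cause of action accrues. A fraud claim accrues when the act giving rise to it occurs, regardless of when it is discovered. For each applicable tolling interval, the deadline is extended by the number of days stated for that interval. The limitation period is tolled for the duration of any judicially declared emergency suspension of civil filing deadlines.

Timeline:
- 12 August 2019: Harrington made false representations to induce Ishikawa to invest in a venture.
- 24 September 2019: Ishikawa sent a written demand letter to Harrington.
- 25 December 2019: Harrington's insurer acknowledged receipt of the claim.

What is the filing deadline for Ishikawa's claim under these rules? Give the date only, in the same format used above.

12 April 2020

The cause of action accrued on 12 August 2019, the date of the act.
8 months from 12 August 2019 is 12 April 2020.
The other events in the timeline have no effect on the limitation period under the stated rules.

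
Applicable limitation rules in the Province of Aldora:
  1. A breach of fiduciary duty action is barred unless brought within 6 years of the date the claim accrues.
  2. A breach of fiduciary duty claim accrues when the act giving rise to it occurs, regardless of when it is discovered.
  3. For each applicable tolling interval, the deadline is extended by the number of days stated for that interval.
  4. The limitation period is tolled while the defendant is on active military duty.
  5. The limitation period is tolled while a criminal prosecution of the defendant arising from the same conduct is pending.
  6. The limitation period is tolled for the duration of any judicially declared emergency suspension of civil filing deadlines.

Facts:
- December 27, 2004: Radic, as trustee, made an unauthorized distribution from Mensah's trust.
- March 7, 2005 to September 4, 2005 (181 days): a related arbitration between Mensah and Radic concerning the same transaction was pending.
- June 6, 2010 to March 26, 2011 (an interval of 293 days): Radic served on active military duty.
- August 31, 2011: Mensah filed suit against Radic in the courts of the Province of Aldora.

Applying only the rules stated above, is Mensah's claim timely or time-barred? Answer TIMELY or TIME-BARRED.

TIMELY

The limitation period began to run on December 27, 2004.
Adding the 6 years base period to December 27, 2004 gives a deadline of December 27, 2010, before any tolling.
The defendant's active military service from June 6, 2010 to March 26, 2011 tolled the period for 293 days, extending the deadline to October 16, 2011.
The pending related arbitration from March 7, 2005 to September 4, 2005 does not toll the period, because no stated rule makes a pending arbitration a tolling event.
Filing on August 31, 2011 beat the October 16, 2011 deadline — the action is timely.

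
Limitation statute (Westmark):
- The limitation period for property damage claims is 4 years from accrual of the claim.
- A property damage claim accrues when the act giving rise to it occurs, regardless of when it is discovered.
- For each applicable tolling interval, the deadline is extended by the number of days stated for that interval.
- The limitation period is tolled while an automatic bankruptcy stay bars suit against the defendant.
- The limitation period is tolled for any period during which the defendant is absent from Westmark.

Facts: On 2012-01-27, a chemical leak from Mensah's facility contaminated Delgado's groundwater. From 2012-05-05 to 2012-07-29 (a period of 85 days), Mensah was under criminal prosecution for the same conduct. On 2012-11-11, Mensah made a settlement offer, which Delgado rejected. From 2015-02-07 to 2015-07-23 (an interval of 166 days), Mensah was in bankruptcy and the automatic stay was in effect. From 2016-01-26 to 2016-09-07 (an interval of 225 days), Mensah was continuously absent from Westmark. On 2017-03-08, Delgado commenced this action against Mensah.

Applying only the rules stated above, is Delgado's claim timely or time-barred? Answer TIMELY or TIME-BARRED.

The limitation period began to run on 2012-01-27.
The untolled deadline — 4 years after 2012-01-27 — is 2016-01-27.
Because the automatic bankruptcy stay ran from 2015-02-07 to 2015-07-23, the deadline is extended by 166 days to 2016-07-11.
Because the defendant's absence from the jurisdiction ran from 2016-01-26 to 2016-09-07, the deadline is extended by 225 days to 2017-02-21.
The pending criminal prosecution from 2012-05-05 to 2012-07-29 does not toll the period, because no stated rule makes a criminal prosecution a tolling event.
The other events in the timeline have no effect on the limitation period under the stated rules.
Filing on 2017-03-08 missed the 2017-02-21 deadline — the action is time-barred.

TIME-BARRED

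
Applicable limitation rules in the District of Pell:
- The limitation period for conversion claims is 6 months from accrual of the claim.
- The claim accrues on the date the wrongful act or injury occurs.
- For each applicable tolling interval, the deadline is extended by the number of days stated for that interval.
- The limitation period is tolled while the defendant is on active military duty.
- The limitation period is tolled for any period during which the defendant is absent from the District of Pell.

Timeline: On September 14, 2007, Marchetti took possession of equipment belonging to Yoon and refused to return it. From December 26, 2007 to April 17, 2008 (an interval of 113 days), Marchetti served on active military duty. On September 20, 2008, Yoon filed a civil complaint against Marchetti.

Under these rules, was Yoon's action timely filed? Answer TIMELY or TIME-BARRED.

The claim accrued on September 14, 2007, when the wrongful act occurred.
6 months from September 14, 2007 is March 14, 2008.
Because the defendant's active military service ran from December 26, 2007 to April 17, 2008, the deadline is extended by 113 days to July 5, 2008.
The September 20, 2008 filing falls after the July 5, 2008 deadline; the claim is time-barred.

TIME-BARRED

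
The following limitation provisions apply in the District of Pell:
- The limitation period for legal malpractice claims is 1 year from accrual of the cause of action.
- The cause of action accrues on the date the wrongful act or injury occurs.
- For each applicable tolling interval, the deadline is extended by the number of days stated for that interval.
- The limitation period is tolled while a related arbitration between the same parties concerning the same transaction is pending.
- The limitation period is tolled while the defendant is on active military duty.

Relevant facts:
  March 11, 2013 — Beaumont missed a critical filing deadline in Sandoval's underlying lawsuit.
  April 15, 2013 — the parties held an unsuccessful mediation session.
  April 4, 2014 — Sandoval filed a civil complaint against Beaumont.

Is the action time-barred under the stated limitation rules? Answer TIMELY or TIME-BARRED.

TIME-BARRED

The cause of action accrued on March 11, 2013, the date of the act.
The untolled deadline — 1 year after March 11, 2013 — is March 11, 2014.
Nothing else in the chronology tolls or restarts the period.
Filing on April 4, 2014 missed the March 11, 2014 deadline — the action is time-barred.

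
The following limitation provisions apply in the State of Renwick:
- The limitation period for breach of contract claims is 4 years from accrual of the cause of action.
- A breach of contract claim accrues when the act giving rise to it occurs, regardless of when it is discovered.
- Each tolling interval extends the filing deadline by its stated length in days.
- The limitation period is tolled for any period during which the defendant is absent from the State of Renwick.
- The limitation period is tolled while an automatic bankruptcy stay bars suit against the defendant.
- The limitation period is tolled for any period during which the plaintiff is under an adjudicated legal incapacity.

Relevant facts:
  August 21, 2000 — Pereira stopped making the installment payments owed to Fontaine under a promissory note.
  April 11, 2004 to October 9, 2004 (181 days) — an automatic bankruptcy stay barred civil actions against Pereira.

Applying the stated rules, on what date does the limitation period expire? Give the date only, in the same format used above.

The claim accrued on August 21, 2000, when the wrongful act occurred.
4 years from August 21, 2000 is August 21, 2004.
The automatic bankruptcy stay from April 11, 2004 to October 9, 2004 tolled the period for 181 days, extending the deadline to February 18, 2005.

February 18, 2005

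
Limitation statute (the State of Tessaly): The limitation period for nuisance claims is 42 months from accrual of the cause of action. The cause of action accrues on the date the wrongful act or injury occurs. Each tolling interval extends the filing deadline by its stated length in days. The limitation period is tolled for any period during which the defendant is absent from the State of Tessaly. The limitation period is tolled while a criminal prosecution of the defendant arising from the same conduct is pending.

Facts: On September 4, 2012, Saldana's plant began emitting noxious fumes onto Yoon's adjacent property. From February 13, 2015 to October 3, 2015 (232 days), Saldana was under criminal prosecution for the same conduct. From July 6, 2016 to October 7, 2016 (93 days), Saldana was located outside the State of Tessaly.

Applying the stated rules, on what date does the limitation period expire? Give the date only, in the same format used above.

January 23, 2017

The cause of action accrued on September 4, 2012, the date of the act.
The untolled deadline — 42 months after September 4, 2012 — is March 4, 2016.
The period was tolled for 232 days by the pending criminal prosecution (February 13, 2015 to October 3, 2015), pushing the deadline to October 22, 2016.
The defendant's absence from the jurisdiction from July 6, 2016 to October 7, 2016 tolled the period for 93 days, extending the deadline to January 23, 2017.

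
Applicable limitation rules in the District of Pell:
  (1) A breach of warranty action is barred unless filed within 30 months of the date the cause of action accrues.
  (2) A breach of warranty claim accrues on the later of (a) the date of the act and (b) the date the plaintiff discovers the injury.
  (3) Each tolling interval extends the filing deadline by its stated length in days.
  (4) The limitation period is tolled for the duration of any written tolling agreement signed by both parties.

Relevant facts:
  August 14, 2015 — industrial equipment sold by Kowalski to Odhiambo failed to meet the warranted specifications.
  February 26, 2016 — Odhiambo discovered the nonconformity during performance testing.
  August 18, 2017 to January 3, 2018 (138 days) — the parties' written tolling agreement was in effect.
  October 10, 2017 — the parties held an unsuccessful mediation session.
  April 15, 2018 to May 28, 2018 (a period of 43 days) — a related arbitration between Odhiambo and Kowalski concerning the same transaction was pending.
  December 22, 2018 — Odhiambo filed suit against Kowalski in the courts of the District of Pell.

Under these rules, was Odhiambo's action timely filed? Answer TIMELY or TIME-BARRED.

TIMELY

The claim accrued on February 26, 2016 — the later of the August 14, 2015 act and the February 26, 2016 discovery.
Adding the 30 months base period to February 26, 2016 gives a deadline of August 26, 2018, before any tolling.
The written tolling agreement from August 18, 2017 to January 3, 2018 tolled the period for 138 days, extending the deadline to January 11, 2019.
The pending related arbitration from April 15, 2018 to May 28, 2018 does not toll the period, because no stated rule makes a pending arbitration a tolling event.
None of the other events listed affects the running of the period under the stated rules.
The December 22, 2018 filing precedes the January 11, 2019 deadline; the claim is timely.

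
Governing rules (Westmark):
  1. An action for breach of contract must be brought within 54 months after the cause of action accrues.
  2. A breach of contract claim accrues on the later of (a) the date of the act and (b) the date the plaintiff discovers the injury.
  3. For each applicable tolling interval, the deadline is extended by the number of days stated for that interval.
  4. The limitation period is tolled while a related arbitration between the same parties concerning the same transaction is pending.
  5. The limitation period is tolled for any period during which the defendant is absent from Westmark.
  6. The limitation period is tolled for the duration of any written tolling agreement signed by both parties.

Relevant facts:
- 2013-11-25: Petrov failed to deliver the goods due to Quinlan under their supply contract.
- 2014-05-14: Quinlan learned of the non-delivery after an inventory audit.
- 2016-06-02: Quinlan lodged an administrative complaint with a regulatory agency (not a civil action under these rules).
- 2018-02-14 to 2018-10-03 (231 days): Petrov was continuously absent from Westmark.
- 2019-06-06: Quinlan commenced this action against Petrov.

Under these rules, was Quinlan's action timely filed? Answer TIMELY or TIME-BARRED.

The claim accrued on 2014-05-14 — the later of the 2013-11-25 act and the 2014-05-14 discovery.
54 months from 2014-05-14 is 2018-11-14.
The defendant's absence from the jurisdiction from 2018-02-14 to 2018-10-03 tolled the period for 231 days, extending the deadline to 2019-07-03.
None of the other events listed affects the running of the period under the stated rules.
Quinlan filed on 2019-06-06, before the 2019-07-03 deadline, so the action is timely.

TIMELY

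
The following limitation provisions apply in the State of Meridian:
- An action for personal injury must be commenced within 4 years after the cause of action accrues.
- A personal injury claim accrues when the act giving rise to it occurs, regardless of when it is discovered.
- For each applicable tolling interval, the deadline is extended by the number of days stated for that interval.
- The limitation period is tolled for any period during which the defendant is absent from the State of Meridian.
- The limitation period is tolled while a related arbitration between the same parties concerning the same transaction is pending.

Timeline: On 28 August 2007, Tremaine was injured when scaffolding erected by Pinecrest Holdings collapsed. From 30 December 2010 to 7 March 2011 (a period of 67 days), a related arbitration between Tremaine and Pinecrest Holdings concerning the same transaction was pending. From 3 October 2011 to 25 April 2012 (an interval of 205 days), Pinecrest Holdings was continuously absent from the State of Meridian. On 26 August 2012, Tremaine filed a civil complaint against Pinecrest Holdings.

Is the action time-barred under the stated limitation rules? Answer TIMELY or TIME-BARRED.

The limitation period began to run on 28 August 2007.
Adding the 4 years base period to 28 August 2007 gives a deadline of 28 August 2011, before any tolling.
The period was tolled for 67 days by the pending related arbitration (30 December 2010 to 7 March 2011), pushing the deadline to 3 November 2011.
The period was tolled for 205 days by the defendant's absence from the jurisdiction (3 October 2011 to 25 April 2012), pushing the deadline to 26 May 2012.
The 26 August 2012 filing falls after the 26 May 2012 deadline; the claim is time-barred.

TIME-BARRED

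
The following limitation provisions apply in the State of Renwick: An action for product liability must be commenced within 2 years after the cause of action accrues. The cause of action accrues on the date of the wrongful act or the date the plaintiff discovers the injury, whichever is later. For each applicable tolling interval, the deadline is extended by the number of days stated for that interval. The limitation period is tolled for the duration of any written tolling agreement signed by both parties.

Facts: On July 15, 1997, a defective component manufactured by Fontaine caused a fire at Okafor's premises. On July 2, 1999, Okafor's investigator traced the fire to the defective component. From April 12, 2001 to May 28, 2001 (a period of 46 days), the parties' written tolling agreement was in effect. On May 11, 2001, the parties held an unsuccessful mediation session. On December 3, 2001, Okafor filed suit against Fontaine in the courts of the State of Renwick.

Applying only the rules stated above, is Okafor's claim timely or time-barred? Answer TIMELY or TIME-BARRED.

Because discovery on July 2, 1999 post-dates the July 15, 1997 act, accrual under the later-of rule falls on July 2, 1999.
The untolled deadline — 2 years after July 2, 1999 — is July 2, 2001.
Because the written tolling agreement ran from April 12, 2001 to May 28, 2001, the deadline is extended by 46 days to August 17, 2001.
None of the other events listed affects the running of the period under the stated rules.
The December 3, 2001 filing falls after the August 17, 2001 deadline; the claim is time-barred.

TIME-BARRED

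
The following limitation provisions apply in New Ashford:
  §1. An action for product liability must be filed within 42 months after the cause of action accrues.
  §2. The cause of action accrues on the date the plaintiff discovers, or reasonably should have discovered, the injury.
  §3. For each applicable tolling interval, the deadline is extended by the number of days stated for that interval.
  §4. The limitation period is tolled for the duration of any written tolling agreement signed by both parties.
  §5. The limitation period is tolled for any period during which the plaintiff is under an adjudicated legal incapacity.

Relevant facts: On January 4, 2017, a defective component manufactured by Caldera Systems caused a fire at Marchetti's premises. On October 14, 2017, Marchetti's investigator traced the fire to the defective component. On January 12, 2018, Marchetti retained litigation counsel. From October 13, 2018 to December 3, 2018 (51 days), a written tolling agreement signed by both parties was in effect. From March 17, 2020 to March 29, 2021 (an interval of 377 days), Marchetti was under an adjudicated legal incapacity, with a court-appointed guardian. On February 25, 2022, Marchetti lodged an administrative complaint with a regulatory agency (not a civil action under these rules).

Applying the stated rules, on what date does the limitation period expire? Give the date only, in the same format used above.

June 16, 2022

The claim did not accrue until Marchetti discovered the injury on October 14, 2017; the January 4, 2017 act date does not start the clock under the stated rule.
The untolled deadline — 42 months after October 14, 2017 — is April 14, 2021.
The written tolling agreement from October 13, 2018 to December 3, 2018 tolled the period for 51 days, extending the deadline to June 4, 2021.
The period was tolled for 377 days by the plaintiff's legal incapacity (March 17, 2020 to March 29, 2021), pushing the deadline to June 16, 2022.
The other events in the timeline have no effect on the limitation period under the stated rules.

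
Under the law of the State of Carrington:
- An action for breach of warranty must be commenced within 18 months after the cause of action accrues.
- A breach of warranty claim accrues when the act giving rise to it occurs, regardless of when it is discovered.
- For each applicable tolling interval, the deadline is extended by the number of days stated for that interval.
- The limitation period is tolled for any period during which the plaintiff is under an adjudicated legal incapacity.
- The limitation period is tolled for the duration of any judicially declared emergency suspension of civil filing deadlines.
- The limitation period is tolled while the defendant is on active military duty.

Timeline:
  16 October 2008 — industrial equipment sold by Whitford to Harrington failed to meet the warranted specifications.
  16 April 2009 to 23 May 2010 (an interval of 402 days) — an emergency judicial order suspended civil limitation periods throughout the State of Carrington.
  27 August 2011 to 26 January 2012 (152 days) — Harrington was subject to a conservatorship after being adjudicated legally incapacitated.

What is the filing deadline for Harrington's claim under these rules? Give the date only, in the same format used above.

23 May 2011

The claim accrued on 16 October 2008, when the wrongful act occurred.
18 months from 16 October 2008 is 16 April 2010.
The period was tolled for 402 days by the emergency suspension of filing deadlines (16 April 2009 to 23 May 2010), pushing the deadline to 23 May 2011.
The plaintiff's legal incapacity from 27 August 2011 to 26 January 2012 began after the period had already run on 23 May 2011, so it has no tolling effect.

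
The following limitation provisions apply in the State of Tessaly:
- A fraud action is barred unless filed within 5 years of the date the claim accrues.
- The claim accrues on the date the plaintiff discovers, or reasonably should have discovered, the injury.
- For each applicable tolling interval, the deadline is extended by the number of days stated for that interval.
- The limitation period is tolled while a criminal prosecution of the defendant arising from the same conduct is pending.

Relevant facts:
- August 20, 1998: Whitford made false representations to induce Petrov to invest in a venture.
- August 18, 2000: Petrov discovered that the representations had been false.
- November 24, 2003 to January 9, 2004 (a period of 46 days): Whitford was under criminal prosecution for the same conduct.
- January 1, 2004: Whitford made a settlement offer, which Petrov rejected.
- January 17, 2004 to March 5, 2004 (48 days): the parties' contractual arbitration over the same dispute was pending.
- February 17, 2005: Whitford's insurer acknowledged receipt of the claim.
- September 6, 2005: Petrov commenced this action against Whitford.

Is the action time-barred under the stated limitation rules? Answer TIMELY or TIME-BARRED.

Under the discovery rule, the claim accrued on August 18, 2000, when Petrov discovered the injury — not on the August 20, 1998 date of the underlying act.
5 years from August 18, 2000 is August 18, 2005.
Because the pending criminal prosecution ran from November 24, 2003 to January 9, 2004, the deadline is extended by 46 days to October 3, 2005.
Although a pending arbitration ran from January 17, 2004 to March 5, 2004, the stated rules do not make that a tolling event, so it is disregarded.
The other events in the timeline have no effect on the limitation period under the stated rules.
Filing on September 6, 2005 beat the October 3, 2005 deadline — the action is timely.

TIMELY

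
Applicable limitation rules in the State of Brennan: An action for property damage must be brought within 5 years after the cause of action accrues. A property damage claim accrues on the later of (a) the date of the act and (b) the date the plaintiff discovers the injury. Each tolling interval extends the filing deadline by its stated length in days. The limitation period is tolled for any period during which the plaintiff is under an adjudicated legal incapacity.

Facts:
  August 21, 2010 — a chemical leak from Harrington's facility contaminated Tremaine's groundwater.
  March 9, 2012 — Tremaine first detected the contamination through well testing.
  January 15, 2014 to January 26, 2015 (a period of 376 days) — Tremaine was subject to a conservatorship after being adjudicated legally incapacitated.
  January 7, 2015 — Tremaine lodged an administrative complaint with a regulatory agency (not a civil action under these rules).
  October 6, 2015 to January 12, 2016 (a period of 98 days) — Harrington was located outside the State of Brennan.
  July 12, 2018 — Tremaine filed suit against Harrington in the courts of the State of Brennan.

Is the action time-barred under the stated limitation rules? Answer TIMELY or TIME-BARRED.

TIME-BARRED

Taking the later of the act (August 21, 2010) and discovery (March 9, 2012), the claim accrued on March 9, 2012.
The untolled deadline — 5 years after March 9, 2012 — is March 9, 2017.
The period was tolled for 376 days by the plaintiff's legal incapacity (January 15, 2014 to January 26, 2015), pushing the deadline to March 20, 2018.
No stated provision tolls the period for the defendant's absence, so the interval from October 6, 2015 to January 12, 2016 has no effect on the deadline.
Nothing else in the chronology tolls or restarts the period.
Filing on July 12, 2018 missed the March 20, 2018 deadline — the action is time-barred.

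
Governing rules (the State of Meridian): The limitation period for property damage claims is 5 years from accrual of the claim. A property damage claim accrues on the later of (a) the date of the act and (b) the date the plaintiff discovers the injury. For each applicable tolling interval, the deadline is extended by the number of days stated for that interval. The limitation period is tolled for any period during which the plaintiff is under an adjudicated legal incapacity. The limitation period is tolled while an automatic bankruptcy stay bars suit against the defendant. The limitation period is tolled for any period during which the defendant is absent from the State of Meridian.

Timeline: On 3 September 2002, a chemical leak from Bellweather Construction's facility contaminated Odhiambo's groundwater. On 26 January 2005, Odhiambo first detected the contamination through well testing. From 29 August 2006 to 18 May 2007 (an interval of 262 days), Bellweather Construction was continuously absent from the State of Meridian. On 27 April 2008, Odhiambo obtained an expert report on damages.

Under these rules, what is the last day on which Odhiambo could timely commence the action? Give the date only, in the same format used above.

Taking the later of the act (3 September 2002) and discovery (26 January 2005), the claim accrued on 26 January 2005.
The untolled deadline — 5 years after 26 January 2005 — is 26 January 2010.
The period was tolled for 262 days by the defendant's absence from the jurisdiction (29 August 2006 to 18 May 2007), pushing the deadline to 15 October 2010.
The other events in the timeline have no effect on the limitation period under the stated rules.

15 October 2010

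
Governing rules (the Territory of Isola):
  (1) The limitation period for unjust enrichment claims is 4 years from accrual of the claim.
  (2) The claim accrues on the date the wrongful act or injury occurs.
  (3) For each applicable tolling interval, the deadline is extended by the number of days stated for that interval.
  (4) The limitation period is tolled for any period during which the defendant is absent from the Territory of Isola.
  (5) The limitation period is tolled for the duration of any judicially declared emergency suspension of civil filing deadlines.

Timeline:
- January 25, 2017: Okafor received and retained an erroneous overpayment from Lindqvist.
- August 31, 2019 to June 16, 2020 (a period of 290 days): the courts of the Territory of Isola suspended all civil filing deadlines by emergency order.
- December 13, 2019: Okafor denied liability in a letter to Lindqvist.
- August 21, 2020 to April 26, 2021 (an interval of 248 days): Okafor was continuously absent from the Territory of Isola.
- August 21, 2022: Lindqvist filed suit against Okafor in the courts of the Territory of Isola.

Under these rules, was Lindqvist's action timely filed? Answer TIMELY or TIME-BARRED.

TIME-BARRED

The claim accrued on January 25, 2017, the date of the act.
The untolled deadline — 4 years after January 25, 2017 — is January 25, 2021.
The emergency suspension of filing deadlines from August 31, 2019 to June 16, 2020 tolled the period for 290 days, extending the deadline to November 11, 2021.
Because the defendant's absence from the jurisdiction ran from August 21, 2020 to April 26, 2021, the deadline is extended by 248 days to July 17, 2022.
Nothing else in the chronology tolls or restarts the period.
Filing on August 21, 2022 missed the July 17, 2022 deadline — the action is time-barred.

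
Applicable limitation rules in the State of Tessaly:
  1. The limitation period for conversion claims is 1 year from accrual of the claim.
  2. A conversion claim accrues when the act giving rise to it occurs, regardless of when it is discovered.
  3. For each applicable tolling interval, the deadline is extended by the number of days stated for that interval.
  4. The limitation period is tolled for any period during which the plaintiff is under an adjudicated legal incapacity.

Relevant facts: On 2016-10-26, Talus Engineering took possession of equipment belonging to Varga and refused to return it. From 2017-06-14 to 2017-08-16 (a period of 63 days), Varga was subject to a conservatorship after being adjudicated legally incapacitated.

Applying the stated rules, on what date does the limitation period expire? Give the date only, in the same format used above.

2017-12-28

The claim accrued on 2016-10-26, the date of the act.
1 year from 2016-10-26 is 2017-10-26.
The plaintiff's legal incapacity from 2017-06-14 to 2017-08-16 tolled the period for 63 days, extending the deadline to 2017-12-28.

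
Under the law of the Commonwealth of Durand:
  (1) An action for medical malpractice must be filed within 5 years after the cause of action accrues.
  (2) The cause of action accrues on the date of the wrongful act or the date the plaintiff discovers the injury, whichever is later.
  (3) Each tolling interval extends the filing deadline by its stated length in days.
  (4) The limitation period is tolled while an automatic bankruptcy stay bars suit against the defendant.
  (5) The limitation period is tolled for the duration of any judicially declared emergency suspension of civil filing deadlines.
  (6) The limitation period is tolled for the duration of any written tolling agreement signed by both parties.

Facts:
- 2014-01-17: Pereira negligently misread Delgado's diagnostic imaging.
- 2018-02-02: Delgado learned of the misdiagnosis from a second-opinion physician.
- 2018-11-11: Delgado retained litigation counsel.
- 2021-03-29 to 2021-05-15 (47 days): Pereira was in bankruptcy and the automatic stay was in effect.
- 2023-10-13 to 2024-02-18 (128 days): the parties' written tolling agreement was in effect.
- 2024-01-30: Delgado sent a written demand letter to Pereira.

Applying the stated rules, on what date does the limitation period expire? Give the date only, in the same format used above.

Taking the later of the act (2014-01-17) and discovery (2018-02-02), the claim accrued on 2018-02-02.
Adding the 5 years base period to 2018-02-02 gives a deadline of 2023-02-02, before any tolling.
Because the automatic bankruptcy stay ran from 2021-03-29 to 2021-05-15, the deadline is extended by 47 days to 2023-03-21.
By the time the written tolling agreement began on 2023-10-13, the limitation period had already expired on 2023-03-21; that interval cannot revive it.
The other events in the timeline have no effect on the limitation period under the stated rules.

2023-03-21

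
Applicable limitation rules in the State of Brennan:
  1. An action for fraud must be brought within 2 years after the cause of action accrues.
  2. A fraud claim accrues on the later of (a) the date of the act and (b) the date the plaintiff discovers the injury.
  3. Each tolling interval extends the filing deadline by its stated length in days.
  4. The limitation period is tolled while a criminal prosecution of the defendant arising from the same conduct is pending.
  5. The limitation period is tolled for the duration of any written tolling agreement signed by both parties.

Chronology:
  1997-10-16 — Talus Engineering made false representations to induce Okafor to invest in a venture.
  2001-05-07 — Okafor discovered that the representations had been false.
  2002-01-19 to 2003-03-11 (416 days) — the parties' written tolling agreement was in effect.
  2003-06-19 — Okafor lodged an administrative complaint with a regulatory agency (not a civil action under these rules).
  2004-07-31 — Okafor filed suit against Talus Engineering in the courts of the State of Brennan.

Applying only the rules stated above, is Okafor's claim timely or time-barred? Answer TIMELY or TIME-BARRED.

Taking the later of the act (1997-10-16) and discovery (2001-05-07), the claim accrued on 2001-05-07.
Adding the 2 years base period to 2001-05-07 gives a deadline of 2003-05-07, before any tolling.
The written tolling agreement from 2002-01-19 to 2003-03-11 tolled the period for 416 days, extending the deadline to 2004-06-26.
The other events in the timeline have no effect on the limitation period under the stated rules.
The 2004-07-31 filing falls after the 2004-06-26 deadline; the claim is time-barred.

TIME-BARRED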